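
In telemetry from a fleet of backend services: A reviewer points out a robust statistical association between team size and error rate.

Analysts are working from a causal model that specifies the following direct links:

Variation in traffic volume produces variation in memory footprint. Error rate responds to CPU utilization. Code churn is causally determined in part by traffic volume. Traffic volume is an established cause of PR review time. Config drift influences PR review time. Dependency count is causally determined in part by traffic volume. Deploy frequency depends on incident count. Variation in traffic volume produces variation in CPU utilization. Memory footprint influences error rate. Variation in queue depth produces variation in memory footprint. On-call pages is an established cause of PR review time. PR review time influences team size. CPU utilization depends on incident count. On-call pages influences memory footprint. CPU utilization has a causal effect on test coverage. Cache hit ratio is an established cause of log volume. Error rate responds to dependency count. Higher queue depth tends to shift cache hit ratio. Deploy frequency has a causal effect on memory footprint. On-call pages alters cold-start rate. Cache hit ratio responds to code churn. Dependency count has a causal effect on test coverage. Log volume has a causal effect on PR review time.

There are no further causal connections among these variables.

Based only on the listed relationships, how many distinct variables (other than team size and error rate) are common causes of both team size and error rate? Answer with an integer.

The common causes are: on-call pages (to team size via on-call pages → PR review time → team size; to error rate via on-call pages → memory footprint → error rate); queue depth (to team size via queue depth → cache hit ratio → log volume → PR review time → team size; to error rate via queue depth → memory footprint → error rate); traffic volume (to team size via traffic volume → PR review time → team size; to error rate via traffic volume → dependency count → error rate).
Every other variable lacks a causal path to at least one of team size and error rate.

3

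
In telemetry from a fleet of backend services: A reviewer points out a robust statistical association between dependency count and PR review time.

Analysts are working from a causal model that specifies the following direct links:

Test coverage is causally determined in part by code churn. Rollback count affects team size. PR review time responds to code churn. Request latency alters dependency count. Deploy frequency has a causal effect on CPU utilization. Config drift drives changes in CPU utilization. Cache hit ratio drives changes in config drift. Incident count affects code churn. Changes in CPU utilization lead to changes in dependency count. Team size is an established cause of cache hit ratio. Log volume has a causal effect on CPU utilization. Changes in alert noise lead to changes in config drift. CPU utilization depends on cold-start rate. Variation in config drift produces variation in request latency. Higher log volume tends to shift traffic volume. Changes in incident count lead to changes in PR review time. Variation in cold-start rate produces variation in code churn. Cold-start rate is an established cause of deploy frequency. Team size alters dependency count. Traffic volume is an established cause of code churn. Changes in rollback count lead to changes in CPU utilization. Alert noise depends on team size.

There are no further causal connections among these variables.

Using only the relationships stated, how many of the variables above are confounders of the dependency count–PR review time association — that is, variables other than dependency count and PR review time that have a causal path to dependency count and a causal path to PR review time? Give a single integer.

The common causes are: cold-start rate (to dependency count via cold-start rate → CPU utilization → dependency count; to PR review time via cold-start rate → code churn → PR review time); log volume (to dependency count via log volume → CPU utilization → dependency count; to PR review time via log volume → traffic volume → code churn → PR review time).
Every other variable lacks a causal path to at least one of dependency count and PR review time.

2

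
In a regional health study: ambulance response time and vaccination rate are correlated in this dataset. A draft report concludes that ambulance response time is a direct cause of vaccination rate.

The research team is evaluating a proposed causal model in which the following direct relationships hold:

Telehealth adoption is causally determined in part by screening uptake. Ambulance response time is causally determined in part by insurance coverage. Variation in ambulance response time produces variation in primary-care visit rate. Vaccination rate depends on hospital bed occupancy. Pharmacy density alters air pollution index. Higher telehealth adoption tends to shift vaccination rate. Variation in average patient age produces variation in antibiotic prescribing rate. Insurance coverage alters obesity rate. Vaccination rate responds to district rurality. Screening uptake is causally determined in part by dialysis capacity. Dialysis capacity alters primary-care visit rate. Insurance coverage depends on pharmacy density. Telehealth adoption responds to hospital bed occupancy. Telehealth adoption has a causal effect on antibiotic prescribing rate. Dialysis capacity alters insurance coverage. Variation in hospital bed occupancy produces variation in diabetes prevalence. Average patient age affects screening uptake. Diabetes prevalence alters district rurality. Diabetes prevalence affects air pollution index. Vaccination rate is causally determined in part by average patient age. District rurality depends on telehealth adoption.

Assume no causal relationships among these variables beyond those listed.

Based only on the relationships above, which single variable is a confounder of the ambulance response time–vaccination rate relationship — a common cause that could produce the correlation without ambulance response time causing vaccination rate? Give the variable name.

dialysis capacity

Dialysis capacity has a causal path to ambulance response time (dialysis capacity → insurance coverage → ambulance response time) and a separate causal path to vaccination rate (dialysis capacity → screening uptake → telehealth adoption → vaccination rate), so it is a common cause of both.
No stated relationship gives ambulance response time a causal route to vaccination rate, so the correlation is explained by the shared upstream cause rather than a direct effect.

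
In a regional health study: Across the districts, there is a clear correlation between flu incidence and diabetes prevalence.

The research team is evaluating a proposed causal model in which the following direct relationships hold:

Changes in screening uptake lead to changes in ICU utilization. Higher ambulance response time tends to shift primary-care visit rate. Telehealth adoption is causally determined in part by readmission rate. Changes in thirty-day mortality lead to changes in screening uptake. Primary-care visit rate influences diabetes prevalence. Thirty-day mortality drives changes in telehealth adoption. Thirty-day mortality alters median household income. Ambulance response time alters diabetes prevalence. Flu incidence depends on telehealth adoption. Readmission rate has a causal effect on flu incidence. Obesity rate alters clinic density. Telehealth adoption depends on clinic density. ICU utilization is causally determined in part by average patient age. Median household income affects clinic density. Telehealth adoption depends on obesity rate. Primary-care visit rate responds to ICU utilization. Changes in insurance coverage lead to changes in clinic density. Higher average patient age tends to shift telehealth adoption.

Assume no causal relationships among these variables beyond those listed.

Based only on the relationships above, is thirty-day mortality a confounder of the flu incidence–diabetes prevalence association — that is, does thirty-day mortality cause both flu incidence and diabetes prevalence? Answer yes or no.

Thirty-day mortality has a causal path to flu incidence (thirty-day mortality → telehealth adoption → flu incidence) and to diabetes prevalence (thirty-day mortality → screening uptake → ICU utilization → primary-care visit rate → diabetes prevalence), so it is a common cause of both — a confounder.

yes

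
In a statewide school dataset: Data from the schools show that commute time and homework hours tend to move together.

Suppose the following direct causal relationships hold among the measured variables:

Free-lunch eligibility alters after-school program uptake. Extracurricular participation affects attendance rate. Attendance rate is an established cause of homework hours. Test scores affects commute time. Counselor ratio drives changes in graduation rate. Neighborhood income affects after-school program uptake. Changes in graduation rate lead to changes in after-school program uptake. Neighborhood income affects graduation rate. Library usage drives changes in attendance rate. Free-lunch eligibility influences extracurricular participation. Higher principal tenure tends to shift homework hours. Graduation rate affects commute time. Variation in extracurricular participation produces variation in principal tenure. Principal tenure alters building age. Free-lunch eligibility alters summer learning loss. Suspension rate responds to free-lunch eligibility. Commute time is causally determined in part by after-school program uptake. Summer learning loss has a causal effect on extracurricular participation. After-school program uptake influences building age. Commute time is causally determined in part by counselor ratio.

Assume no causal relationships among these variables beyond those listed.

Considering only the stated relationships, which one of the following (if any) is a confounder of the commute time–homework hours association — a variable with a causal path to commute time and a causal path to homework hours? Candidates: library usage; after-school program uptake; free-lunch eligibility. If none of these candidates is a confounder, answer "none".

free-lunch eligibility

Free-lunch eligibility causes commute time (free-lunch eligibility → after-school program uptake → commute time) and also causes homework hours (free-lunch eligibility → extracurricular participation → attendance rate → homework hours); it is a common cause of both.
Each of the other candidates lacks a causal path to at least one of commute time and homework hours, so they do not confound the relationship.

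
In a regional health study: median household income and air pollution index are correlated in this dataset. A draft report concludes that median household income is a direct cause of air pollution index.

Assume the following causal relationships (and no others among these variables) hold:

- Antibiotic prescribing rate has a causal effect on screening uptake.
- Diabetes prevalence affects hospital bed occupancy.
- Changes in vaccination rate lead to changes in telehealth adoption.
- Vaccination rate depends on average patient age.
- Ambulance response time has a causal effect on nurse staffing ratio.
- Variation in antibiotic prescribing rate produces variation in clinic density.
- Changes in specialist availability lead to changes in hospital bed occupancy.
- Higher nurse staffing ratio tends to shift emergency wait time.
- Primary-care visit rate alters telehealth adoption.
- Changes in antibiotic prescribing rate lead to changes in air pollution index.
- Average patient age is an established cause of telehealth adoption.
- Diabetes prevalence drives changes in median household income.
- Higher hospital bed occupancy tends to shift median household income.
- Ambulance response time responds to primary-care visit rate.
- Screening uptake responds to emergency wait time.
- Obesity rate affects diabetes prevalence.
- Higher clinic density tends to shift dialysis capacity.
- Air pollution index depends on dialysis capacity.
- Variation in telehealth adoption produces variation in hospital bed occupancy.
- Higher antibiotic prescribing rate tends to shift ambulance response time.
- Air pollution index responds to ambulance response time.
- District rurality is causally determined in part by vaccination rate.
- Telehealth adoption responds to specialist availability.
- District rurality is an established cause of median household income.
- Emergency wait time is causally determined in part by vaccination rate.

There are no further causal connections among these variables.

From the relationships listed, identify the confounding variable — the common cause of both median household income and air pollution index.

Primary-care visit rate has a causal path to median household income (primary-care visit rate → telehealth adoption → hospital bed occupancy → median household income) and a separate causal path to air pollution index (primary-care visit rate → ambulance response time → air pollution index), so it is a common cause of both.
No stated relationship gives median household income a causal route to air pollution index, so the correlation is explained by the shared upstream cause rather than a direct effect.

primary-care visit rate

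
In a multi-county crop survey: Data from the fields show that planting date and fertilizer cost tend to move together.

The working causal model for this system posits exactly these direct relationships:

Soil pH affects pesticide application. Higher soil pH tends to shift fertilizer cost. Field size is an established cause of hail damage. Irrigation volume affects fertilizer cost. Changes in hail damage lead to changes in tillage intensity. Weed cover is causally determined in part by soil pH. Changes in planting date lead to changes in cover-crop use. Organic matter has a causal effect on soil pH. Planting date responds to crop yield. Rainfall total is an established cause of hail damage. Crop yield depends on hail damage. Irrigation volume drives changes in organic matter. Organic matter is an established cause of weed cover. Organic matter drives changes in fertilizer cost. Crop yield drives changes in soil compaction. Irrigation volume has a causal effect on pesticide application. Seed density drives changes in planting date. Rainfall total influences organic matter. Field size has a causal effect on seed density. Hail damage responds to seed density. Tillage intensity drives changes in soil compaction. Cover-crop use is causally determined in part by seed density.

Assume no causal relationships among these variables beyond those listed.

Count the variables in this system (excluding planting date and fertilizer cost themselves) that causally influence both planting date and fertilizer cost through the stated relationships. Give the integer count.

1

The common causes are: rainfall total (to planting date via rainfall total → hail damage → crop yield → planting date; to fertilizer cost via rainfall total → organic matter → fertilizer cost).
Every other variable lacks a causal path to at least one of planting date and fertilizer cost.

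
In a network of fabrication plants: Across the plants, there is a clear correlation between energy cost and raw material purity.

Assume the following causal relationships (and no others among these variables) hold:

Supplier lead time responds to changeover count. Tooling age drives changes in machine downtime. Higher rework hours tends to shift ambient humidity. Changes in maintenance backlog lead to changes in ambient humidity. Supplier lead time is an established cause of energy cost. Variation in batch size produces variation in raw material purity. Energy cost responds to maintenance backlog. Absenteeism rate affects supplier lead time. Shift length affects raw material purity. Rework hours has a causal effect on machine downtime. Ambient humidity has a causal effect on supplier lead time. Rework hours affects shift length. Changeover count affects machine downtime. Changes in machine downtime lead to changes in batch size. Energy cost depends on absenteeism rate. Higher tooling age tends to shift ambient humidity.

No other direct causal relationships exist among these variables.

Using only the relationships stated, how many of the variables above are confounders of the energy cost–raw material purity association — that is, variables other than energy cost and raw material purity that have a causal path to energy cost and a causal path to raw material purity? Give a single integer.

The common causes are: changeover count (to energy cost via changeover count → supplier lead time → energy cost; to raw material purity via changeover count → machine downtime → batch size → raw material purity); rework hours (to energy cost via rework hours → ambient humidity → supplier lead time → energy cost; to raw material purity via rework hours → shift length → raw material purity); tooling age (to energy cost via tooling age → ambient humidity → supplier lead time → energy cost; to raw material purity via tooling age → machine downtime → batch size → raw material purity).
Every other variable lacks a causal path to at least one of energy cost and raw material purity.

3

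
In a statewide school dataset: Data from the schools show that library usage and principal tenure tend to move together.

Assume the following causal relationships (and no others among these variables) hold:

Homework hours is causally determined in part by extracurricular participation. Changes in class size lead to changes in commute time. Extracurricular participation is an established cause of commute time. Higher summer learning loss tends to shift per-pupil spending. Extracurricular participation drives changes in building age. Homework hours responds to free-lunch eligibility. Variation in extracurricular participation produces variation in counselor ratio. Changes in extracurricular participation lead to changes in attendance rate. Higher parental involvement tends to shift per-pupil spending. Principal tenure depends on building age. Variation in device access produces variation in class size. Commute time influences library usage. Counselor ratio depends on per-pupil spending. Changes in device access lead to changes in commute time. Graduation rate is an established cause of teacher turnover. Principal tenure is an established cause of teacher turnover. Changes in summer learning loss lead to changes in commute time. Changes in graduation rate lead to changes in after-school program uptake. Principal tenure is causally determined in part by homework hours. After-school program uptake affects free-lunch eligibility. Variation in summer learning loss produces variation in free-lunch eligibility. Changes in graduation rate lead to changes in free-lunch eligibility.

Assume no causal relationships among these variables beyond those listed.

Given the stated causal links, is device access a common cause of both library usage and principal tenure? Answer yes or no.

Device access has no stated causal path to principal tenure. A confounder must cause both variables, so device access does not qualify.

no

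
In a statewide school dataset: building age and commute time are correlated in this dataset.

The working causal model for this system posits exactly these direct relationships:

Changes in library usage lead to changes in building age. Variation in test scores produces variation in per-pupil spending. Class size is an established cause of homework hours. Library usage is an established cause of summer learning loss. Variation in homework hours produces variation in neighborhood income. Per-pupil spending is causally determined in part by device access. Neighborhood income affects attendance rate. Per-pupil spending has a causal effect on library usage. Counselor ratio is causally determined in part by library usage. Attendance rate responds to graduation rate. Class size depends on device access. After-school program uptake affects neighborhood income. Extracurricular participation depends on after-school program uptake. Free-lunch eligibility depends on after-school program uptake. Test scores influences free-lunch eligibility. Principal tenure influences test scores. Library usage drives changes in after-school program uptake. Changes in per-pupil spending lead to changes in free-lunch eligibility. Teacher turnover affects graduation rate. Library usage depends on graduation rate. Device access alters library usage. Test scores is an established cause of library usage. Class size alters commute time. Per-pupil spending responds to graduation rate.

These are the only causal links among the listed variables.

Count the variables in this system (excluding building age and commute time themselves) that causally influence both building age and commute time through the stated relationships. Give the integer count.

The common causes are: device access (to building age via device access → library usage → building age; to commute time via device access → class size → commute time).
Every other variable lacks a causal path to at least one of building age and commute time.

1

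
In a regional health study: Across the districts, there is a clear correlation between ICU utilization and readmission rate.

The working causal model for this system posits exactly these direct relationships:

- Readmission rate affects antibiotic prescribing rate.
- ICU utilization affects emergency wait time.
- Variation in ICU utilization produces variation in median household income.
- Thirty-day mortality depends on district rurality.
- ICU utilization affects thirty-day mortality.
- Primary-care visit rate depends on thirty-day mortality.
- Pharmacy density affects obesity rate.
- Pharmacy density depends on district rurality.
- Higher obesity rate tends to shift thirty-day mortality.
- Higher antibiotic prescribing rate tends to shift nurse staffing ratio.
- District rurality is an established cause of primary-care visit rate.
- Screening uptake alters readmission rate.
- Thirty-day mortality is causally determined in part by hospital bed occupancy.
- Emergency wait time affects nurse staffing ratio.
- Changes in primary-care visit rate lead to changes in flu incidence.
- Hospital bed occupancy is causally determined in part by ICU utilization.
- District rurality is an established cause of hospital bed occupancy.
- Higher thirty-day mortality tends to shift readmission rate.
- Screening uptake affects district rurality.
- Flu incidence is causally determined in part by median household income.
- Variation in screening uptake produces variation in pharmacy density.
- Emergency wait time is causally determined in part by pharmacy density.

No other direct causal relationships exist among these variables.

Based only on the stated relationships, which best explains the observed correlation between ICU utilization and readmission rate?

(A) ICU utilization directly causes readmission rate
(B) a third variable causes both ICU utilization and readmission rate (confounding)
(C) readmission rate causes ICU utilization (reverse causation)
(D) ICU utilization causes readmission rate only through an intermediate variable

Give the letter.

ICU utilization reaches readmission rate through ICU utilization → thirty-day mortality → readmission rate — an indirect causal chain with no direct ICU utilization → readmission rate link. No variable causes both ICU utilization and readmission rate, so confounding is ruled out; the effect is mediated.

D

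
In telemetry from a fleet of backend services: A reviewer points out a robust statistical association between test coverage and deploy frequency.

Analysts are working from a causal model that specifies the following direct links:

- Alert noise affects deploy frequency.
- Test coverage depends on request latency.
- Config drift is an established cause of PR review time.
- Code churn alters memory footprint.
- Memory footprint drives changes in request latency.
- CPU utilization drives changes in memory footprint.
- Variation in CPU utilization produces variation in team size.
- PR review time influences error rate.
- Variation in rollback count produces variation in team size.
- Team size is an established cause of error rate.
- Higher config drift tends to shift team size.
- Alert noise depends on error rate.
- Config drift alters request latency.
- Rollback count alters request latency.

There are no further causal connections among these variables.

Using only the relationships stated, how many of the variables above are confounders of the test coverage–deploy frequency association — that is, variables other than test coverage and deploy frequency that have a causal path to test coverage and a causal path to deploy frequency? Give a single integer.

3

The common causes are: CPU utilization (to test coverage via CPU utilization → memory footprint → request latency → test coverage; to deploy frequency via CPU utilization → team size → error rate → alert noise → deploy frequency); config drift (to test coverage via config drift → request latency → test coverage; to deploy frequency via config drift → team size → error rate → alert noise → deploy frequency); rollback count (to test coverage via rollback count → request latency → test coverage; to deploy frequency via rollback count → team size → error rate → alert noise → deploy frequency).
Every other variable lacks a causal path to at least one of test coverage and deploy frequency.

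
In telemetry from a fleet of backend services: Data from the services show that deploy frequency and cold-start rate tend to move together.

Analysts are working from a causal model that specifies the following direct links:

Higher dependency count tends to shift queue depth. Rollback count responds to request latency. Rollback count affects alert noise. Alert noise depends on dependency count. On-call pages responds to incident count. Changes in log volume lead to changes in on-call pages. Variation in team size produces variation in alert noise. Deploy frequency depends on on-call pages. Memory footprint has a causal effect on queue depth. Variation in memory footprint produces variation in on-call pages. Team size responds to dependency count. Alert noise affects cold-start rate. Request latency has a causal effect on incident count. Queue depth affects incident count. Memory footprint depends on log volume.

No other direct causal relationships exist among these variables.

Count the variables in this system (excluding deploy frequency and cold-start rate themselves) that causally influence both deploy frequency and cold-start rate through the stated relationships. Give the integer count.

2

The common causes are: dependency count (to deploy frequency via dependency count → queue depth → incident count → on-call pages → deploy frequency; to cold-start rate via dependency count → alert noise → cold-start rate); request latency (to deploy frequency via request latency → incident count → on-call pages → deploy frequency; to cold-start rate via request latency → rollback count → alert noise → cold-start rate).
Every other variable lacks a causal path to at least one of deploy frequency and cold-start rate.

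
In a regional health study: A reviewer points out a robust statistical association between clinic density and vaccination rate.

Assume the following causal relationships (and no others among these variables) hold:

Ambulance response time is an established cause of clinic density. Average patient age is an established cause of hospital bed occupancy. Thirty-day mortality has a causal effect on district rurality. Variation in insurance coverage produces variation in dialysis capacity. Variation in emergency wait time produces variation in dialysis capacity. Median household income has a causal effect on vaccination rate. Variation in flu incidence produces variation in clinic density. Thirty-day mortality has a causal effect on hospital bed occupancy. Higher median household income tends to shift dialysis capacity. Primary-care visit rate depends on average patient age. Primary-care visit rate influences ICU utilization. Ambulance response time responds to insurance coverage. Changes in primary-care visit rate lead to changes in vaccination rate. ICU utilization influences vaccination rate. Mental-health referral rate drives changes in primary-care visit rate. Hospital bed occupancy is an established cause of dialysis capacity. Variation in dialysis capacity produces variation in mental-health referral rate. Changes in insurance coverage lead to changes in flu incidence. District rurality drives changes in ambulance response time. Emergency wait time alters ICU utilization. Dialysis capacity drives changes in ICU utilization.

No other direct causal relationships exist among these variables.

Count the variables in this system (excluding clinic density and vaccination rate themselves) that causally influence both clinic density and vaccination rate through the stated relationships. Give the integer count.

The common causes are: insurance coverage (to clinic density via insurance coverage → flu incidence → clinic density; to vaccination rate via insurance coverage → dialysis capacity → ICU utilization → vaccination rate); thirty-day mortality (to clinic density via thirty-day mortality → district rurality → ambulance response time → clinic density; to vaccination rate via thirty-day mortality → hospital bed occupancy → dialysis capacity → ICU utilization → vaccination rate).
Every other variable lacks a causal path to at least one of clinic density and vaccination rate.

2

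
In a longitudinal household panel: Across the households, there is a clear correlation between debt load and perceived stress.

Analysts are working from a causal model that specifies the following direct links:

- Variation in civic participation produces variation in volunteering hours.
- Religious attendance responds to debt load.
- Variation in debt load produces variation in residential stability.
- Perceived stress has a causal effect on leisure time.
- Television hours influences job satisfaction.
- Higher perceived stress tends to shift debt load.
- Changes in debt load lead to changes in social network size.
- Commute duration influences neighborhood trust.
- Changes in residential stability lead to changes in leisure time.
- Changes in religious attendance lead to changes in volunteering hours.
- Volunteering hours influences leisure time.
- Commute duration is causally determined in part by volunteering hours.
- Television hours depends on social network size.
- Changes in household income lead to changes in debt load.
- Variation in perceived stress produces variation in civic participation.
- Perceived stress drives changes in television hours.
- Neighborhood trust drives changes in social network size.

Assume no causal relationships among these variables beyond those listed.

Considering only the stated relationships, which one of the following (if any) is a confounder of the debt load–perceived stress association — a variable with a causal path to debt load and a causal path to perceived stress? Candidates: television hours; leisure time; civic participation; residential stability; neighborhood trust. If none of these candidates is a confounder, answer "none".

none

None of the listed candidates has causal paths to both debt load and perceived stress in the stated relationships, so none is a common cause.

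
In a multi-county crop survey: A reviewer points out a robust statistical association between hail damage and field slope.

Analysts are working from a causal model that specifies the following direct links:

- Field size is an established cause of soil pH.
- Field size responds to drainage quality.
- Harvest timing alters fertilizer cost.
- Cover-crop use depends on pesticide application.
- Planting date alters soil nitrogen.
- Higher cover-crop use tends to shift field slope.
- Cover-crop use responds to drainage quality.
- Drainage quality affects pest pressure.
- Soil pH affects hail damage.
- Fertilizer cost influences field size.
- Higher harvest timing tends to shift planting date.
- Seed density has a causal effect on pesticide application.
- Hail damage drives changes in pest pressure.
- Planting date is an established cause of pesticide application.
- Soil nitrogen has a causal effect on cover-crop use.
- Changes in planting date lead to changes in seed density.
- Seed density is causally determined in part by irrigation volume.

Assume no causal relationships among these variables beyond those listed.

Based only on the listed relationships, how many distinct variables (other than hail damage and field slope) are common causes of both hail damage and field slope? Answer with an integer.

2

The common causes are: drainage quality (to hail damage via drainage quality → field size → soil pH → hail damage; to field slope via drainage quality → cover-crop use → field slope); harvest timing (to hail damage via harvest timing → fertilizer cost → field size → soil pH → hail damage; to field slope via harvest timing → planting date → pesticide application → cover-crop use → field slope).
Every other variable lacks a causal path to at least one of hail damage and field slope.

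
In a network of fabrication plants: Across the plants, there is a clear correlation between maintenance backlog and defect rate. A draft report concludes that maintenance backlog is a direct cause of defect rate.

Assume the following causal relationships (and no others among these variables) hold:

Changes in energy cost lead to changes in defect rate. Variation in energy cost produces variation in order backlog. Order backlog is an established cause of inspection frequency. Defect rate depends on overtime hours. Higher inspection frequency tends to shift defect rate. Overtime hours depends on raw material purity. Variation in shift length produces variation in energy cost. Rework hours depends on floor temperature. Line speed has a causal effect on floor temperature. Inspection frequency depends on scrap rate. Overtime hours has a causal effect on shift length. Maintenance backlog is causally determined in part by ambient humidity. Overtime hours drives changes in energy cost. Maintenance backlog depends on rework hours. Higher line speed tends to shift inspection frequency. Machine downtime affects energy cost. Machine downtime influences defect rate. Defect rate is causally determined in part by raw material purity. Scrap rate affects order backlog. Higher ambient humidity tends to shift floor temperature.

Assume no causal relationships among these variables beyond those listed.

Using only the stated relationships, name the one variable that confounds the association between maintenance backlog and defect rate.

Line speed has a causal path to maintenance backlog (line speed → floor temperature → rework hours → maintenance backlog) and a separate causal path to defect rate (line speed → inspection frequency → defect rate), so it is a common cause of both.
No stated relationship gives maintenance backlog a causal route to defect rate, so the correlation is explained by the shared upstream cause rather than a direct effect.

line speed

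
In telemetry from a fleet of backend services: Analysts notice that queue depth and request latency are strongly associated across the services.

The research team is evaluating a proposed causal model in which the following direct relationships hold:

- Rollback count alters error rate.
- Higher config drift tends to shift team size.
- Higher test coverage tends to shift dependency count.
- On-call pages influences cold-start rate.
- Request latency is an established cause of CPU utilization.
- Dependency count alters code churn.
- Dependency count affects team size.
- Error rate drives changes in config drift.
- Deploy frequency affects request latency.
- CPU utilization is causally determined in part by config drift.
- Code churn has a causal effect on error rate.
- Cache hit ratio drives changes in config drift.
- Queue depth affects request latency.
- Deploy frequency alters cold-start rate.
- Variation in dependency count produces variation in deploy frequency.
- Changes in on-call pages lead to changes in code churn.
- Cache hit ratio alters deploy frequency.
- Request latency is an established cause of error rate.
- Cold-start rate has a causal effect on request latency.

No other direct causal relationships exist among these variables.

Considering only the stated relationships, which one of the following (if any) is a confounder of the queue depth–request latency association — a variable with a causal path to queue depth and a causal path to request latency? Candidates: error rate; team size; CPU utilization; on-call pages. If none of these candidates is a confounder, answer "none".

None of the listed candidates has causal paths to both queue depth and request latency in the stated relationships, so none is a common cause.

none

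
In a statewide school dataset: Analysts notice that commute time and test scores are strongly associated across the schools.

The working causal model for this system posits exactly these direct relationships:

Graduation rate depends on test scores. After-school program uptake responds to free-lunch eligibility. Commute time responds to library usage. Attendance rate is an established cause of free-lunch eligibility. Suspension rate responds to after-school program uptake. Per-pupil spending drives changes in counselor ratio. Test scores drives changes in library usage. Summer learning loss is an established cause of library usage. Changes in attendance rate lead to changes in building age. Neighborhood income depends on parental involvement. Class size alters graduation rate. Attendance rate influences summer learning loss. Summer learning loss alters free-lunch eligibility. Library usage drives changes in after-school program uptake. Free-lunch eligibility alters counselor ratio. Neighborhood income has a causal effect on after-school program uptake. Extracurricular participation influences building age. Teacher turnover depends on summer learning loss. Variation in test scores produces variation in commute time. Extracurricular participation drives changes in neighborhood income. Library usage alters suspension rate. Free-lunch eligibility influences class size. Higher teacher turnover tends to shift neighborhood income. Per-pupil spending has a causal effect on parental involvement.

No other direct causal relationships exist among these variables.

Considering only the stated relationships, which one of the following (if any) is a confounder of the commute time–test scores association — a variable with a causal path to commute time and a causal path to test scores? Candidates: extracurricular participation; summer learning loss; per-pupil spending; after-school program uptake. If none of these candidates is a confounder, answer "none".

none

None of the listed candidates has causal paths to both commute time and test scores in the stated relationships, so none is a common cause.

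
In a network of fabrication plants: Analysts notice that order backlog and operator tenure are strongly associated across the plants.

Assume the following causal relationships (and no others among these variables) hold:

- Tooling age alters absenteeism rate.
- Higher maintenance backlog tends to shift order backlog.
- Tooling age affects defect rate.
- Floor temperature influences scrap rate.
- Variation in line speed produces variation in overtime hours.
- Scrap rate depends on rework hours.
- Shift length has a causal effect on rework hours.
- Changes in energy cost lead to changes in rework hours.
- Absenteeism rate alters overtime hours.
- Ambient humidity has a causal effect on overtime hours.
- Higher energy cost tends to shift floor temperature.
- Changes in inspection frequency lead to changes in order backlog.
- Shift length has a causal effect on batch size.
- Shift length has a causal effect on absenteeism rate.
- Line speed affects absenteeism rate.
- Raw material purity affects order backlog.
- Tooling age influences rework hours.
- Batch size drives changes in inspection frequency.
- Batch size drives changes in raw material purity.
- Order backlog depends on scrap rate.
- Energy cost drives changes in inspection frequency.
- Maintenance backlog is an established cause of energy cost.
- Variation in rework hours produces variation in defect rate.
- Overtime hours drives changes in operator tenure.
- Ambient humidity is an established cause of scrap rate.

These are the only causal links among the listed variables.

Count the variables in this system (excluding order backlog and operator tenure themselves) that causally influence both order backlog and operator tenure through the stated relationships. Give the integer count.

The common causes are: ambient humidity (to order backlog via ambient humidity → scrap rate → order backlog; to operator tenure via ambient humidity → overtime hours → operator tenure); shift length (to order backlog via shift length → batch size → raw material purity → order backlog; to operator tenure via shift length → absenteeism rate → overtime hours → operator tenure); tooling age (to order backlog via tooling age → rework hours → scrap rate → order backlog; to operator tenure via tooling age → absenteeism rate → overtime hours → operator tenure).
Every other variable lacks a causal path to at least one of order backlog and operator tenure.

3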